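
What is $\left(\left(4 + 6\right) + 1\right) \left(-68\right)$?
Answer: $-748$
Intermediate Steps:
$\left(\left(4 + 6\right) + 1\right) \left(-68\right) = \left(10 + 1\right) \left(-68\right) = 11 \left(-68\right) = -748$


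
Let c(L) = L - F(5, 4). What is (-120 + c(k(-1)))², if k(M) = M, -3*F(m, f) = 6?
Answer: 14161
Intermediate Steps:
F(m, f) = -2 (F(m, f) = -⅓*6 = -2)
c(L) = 2 + L (c(L) = L - 1*(-2) = L + 2 = 2 + L)
(-120 + c(k(-1)))² = (-120 + (2 - 1))² = (-120 + 1)² = (-119)² = 14161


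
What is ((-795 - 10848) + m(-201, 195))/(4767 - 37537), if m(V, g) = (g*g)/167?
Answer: 953178/2736295 ≈ 0.34835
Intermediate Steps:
m(V, g) = g**2/167 (m(V, g) = g**2*(1/167) = g**2/167)
((-795 - 10848) + m(-201, 195))/(4767 - 37537) = ((-795 - 10848) + (1/167)*195**2)/(4767 - 37537) = (-11643 + (1/167)*38025)/(-32770) = (-11643 + 38025/167)*(-1/32770) = -1906356/167*(-1/32770) = 953178/2736295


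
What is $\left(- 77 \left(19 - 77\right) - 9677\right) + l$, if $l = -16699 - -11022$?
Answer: $-10888$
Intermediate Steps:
$l = -5677$ ($l = -16699 + 11022 = -5677$)
$\left(- 77 \left(19 - 77\right) - 9677\right) + l = \left(- 77 \left(19 - 77\right) - 9677\right) - 5677 = \left(\left(-77\right) \left(-58\right) - 9677\right) - 5677 = \left(4466 - 9677\right) - 5677 = -5211 - 5677 = -10888$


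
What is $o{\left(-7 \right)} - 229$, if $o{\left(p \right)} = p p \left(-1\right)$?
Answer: $-278$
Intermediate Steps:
$o{\left(p \right)} = - p^{2}$ ($o{\left(p \right)} = p^{2} \left(-1\right) = - p^{2}$)
$o{\left(-7 \right)} - 229 = - \left(-7\right)^{2} - 229 = \left(-1\right) 49 - 229 = -49 - 229 = -278$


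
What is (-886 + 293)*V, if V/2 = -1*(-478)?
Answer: -566908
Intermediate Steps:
V = 956 (V = 2*(-1*(-478)) = 2*478 = 956)
(-886 + 293)*V = (-886 + 293)*956 = -593*956 = -566908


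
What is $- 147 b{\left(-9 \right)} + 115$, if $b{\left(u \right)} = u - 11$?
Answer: $3055$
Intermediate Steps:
$b{\left(u \right)} = -11 + u$
$- 147 b{\left(-9 \right)} + 115 = - 147 \left(-11 - 9\right) + 115 = \left(-147\right) \left(-20\right) + 115 = 2940 + 115 = 3055$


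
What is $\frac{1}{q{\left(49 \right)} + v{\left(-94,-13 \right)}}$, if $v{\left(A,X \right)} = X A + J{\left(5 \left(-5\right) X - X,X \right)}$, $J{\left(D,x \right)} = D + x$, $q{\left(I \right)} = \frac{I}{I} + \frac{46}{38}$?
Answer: $\frac{19}{29435} \approx 0.00064549$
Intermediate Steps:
$q{\left(I \right)} = \frac{42}{19}$ ($q{\left(I \right)} = 1 + 46 \cdot \frac{1}{38} = 1 + \frac{23}{19} = \frac{42}{19}$)
$v{\left(A,X \right)} = - 25 X + A X$ ($v{\left(A,X \right)} = X A + \left(\left(5 \left(-5\right) X - X\right) + X\right) = A X + \left(\left(- 25 X - X\right) + X\right) = A X + \left(- 26 X + X\right) = A X - 25 X = - 25 X + A X$)
$\frac{1}{q{\left(49 \right)} + v{\left(-94,-13 \right)}} = \frac{1}{\frac{42}{19} - 13 \left(-25 - 94\right)} = \frac{1}{\frac{42}{19} - -1547} = \frac{1}{\frac{42}{19} + 1547} = \frac{1}{\frac{29435}{19}} = \frac{19}{29435}$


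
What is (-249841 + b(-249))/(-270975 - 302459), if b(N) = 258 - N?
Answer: 124667/286717 ≈ 0.43481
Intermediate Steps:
(-249841 + b(-249))/(-270975 - 302459) = (-249841 + (258 - 1*(-249)))/(-270975 - 302459) = (-249841 + (258 + 249))/(-573434) = (-249841 + 507)*(-1/573434) = -249334*(-1/573434) = 124667/286717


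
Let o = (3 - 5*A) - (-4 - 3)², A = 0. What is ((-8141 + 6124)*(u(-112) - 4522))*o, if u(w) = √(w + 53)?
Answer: -419560204 + 92782*I*√59 ≈ -4.1956e+8 + 7.1267e+5*I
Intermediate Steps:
u(w) = √(53 + w)
o = -46 (o = (3 - 5*0) - (-4 - 3)² = (3 + 0) - 1*(-7)² = 3 - 1*49 = 3 - 49 = -46)
((-8141 + 6124)*(u(-112) - 4522))*o = ((-8141 + 6124)*(√(53 - 112) - 4522))*(-46) = -2017*(√(-59) - 4522)*(-46) = -2017*(I*√59 - 4522)*(-46) = -2017*(-4522 + I*√59)*(-46) = (9120874 - 2017*I*√59)*(-46) = -419560204 + 92782*I*√59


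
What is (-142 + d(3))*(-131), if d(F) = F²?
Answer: 17423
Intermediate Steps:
(-142 + d(3))*(-131) = (-142 + 3²)*(-131) = (-142 + 9)*(-131) = -133*(-131) = 17423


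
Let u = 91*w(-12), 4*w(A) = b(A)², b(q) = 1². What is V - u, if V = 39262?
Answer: 156957/4 ≈ 39239.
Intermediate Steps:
b(q) = 1
w(A) = ¼ (w(A) = (¼)*1² = (¼)*1 = ¼)
u = 91/4 (u = 91*(¼) = 91/4 ≈ 22.750)
V - u = 39262 - 1*91/4 = 39262 - 91/4 = 156957/4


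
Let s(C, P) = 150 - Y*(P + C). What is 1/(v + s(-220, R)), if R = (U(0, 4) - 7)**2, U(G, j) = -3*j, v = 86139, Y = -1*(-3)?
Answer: 1/85866 ≈ 1.1646e-5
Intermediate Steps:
Y = 3
R = 361 (R = (-3*4 - 7)**2 = (-12 - 7)**2 = (-19)**2 = 361)
s(C, P) = 150 - 3*C - 3*P (s(C, P) = 150 - 3*(P + C) = 150 - 3*(C + P) = 150 - (3*C + 3*P) = 150 + (-3*C - 3*P) = 150 - 3*C - 3*P)
1/(v + s(-220, R)) = 1/(86139 + (150 - 3*(-220) - 3*361)) = 1/(86139 + (150 + 660 - 1083)) = 1/(86139 - 273) = 1/85866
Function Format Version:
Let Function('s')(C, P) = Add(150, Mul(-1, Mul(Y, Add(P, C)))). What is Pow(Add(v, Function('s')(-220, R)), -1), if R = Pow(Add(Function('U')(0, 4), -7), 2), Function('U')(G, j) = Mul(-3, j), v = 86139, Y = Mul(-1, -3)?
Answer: Rational(1, 85866) ≈ 1.1646e-5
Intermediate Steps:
Y = 3
R = 361 (R = Pow(Add(Mul(-3, 4), -7), 2) = Pow(Add(-12, -7), 2) = Pow(-19, 2) = 361)
Function('s')(C, P) = Add(150, Mul(-3, C), Mul(-3, P)) (Function('s')(C, P) = Add(150, Mul(-1, Mul(3, Add(P, C)))) = Add(150, Mul(-1, Mul(3, Add(C, P)))) = Add(150, Mul(-1, Add(Mul(3, C), Mul(3, P)))) = Add(150, Add(Mul(-3, C), Mul(-3, P))) = Add(150, Mul(-3, C), Mul(-3, P)))
Pow(Add(v, Function('s')(-220, R)), -1) = Pow(Add(86139, Add(150, Mul(-3, -220), Mul(-3, 361))), -1) = Pow(Add(86139, Add(150, 660, -1083)), -1) = Pow(Add(86139, -273), -1) = Pow(85866, -1) = Rational(1, 85866)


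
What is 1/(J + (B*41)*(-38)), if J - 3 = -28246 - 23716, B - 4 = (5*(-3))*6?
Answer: 1/82029 ≈ 1.2191e-5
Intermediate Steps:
B = -86 (B = 4 + (5*(-3))*6 = 4 - 15*6 = 4 - 90 = -86)
J = -51959 (J = 3 + (-28246 - 23716) = 3 - 51962 = -51959)
1/(J + (B*41)*(-38)) = 1/(-51959 - 86*41*(-38)) = 1/(-51959 - 3526*(-38)) = 1/(-51959 + 133988) = 1/82029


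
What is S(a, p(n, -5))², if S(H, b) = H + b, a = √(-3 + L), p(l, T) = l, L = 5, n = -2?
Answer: (2 - √2)² ≈ 0.34315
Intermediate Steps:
a = √2 (a = √(-3 + 5) = √2 ≈ 1.4142)
S(a, p(n, -5))² = (√2 - 2)² = (-2 + √2)²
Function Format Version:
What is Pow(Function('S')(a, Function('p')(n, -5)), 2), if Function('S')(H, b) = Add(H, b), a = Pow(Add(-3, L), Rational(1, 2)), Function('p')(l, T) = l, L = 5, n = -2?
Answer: Pow(Add(2, Mul(-1, Pow(2, Rational(1, 2)))), 2) ≈ 0.34315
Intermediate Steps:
a = Pow(2, Rational(1, 2)) (a = Pow(Add(-3, 5), Rational(1, 2)) = Pow(2, Rational(1, 2)) ≈ 1.4142)
Pow(Function('S')(a, Function('p')(n, -5)), 2) = Pow(Add(Pow(2, Rational(1, 2)), -2), 2) = Pow(Add(-2, Pow(2, Rational(1, 2))), 2)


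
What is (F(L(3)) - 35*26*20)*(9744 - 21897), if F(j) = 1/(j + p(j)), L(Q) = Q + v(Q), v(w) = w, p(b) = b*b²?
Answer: 16367656349/74 ≈ 2.2118e+8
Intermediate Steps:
p(b) = b³
L(Q) = 2*Q (L(Q) = Q + Q = 2*Q)
F(j) = 1/(j + j³)
(F(L(3)) - 35*26*20)*(9744 - 21897) = (1/(2*3 + (2*3)³) - 35*26*20)*(9744 - 21897) = (1/(6 + 6³) - 910*20)*(-12153) = (1/(6 + 216) - 18200)*(-12153) = (1/222 - 18200)*(-12153) = -4040399/222*(-12153) = 16367656349/74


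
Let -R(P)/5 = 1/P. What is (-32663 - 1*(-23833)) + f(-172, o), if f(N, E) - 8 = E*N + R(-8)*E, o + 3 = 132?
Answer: -247435/8 ≈ -30929.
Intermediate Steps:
o = 129 (o = -3 + 132 = 129)
R(P) = -5/P
f(N, E) = 8 + 5*E/8 + E*N (f(N, E) = 8 + (E*N + (-5/(-8))*E) = 8 + (E*N + (-5*(-⅛))*E) = 8 + (E*N + 5*E/8) = 8 + (5*E/8 + E*N) = 8 + 5*E/8 + E*N)
(-32663 - 1*(-23833)) + f(-172, o) = (-32663 - 1*(-23833)) + (8 + (5/8)*129 + 129*(-172)) = (-32663 + 23833) + (8 + 645/8 - 22188) = -8830 - 176795/8 = -247435/8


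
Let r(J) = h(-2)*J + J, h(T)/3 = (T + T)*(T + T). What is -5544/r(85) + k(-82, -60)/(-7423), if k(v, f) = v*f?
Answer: -8806416/4416685 ≈ -1.9939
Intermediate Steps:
h(T) = 12*T² (h(T) = 3*((T + T)*(T + T)) = 3*((2*T)*(2*T)) = 3*(4*T²) = 12*T²)
k(v, f) = f*v
r(J) = 49*J (r(J) = (12*(-2)²)*J + J = (12*4)*J + J = 48*J + J = 49*J)
-5544/r(85) + k(-82, -60)/(-7423) = -5544/(49*85) - 60*(-82)/(-7423) = -5544/4165 + 4920*(-1/7423) = -5544*1/4165 - 4920/7423 = -792/595 - 4920/7423 = -8806416/4416685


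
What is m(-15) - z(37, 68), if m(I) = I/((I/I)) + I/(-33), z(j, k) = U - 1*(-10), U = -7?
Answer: -193/11 ≈ -17.545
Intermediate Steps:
z(j, k) = 3 (z(j, k) = -7 - 1*(-10) = -7 + 10 = 3)
m(I) = 32*I/33 (m(I) = I/1 + I*(-1/33) = I*1 - I/33 = I - I/33 = 32*I/33)
m(-15) - z(37, 68) = (32/33)*(-15) - 1*3 = -160/11 - 3 = -193/11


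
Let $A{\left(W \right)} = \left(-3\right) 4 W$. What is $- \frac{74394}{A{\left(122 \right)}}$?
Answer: $\frac{12399}{244} \approx 50.816$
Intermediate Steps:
$A{\left(W \right)} = - 12 W$
$- \frac{74394}{A{\left(122 \right)}} = - \frac{74394}{\left(-12\right) 122} = - \frac{74394}{-1464} = \left(-74394\right) \left(- \frac{1}{1464}\right) = \frac{12399}{244}$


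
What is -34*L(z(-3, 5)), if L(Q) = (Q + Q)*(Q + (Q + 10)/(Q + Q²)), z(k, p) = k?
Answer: -374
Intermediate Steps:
L(Q) = 2*Q*(Q + (10 + Q)/(Q + Q²)) (L(Q) = (2*Q)*(Q + (10 + Q)/(Q + Q²)) = 2*Q*(Q + (10 + Q)/(Q + Q²)))
-34*L(z(-3, 5)) = -68*(10 - 3 + (-3)² + (-3)³)/(1 - 3) = -68*(10 - 3 + 9 - 27)/(-2) = -68*(-1)*(-11)/2 = -34*11 = -374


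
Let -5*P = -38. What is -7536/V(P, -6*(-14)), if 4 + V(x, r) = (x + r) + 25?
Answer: -37680/563 ≈ -66.927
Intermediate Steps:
P = 38/5 (P = -⅕*(-38) = 38/5 ≈ 7.6000)
V(x, r) = 21 + r + x (V(x, r) = -4 + ((x + r) + 25) = -4 + ((r + x) + 25) = -4 + (25 + r + x) = 21 + r + x)
-7536/V(P, -6*(-14)) = -7536/(21 - 6*(-14) + 38/5) = -7536/(21 + 84 + 38/5) = -7536/563/5 = -7536*5/563 = -37680/563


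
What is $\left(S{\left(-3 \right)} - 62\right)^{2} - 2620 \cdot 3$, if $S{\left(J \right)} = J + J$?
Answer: $-3236$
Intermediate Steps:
$S{\left(J \right)} = 2 J$
$\left(S{\left(-3 \right)} - 62\right)^{2} - 2620 \cdot 3 = \left(2 \left(-3\right) - 62\right)^{2} - 2620 \cdot 3 = \left(-6 - 62\right)^{2} - 7860 = \left(-68\right)^{2} - 7860 = 4624 - 7860 = -3236$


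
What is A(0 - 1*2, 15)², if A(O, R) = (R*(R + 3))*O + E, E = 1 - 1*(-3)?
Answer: 287296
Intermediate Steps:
E = 4 (E = 1 + 3 = 4)
A(O, R) = 4 + O*R*(3 + R) (A(O, R) = (R*(R + 3))*O + 4 = (R*(3 + R))*O + 4 = O*R*(3 + R) + 4 = 4 + O*R*(3 + R))
A(0 - 1*2, 15)² = (4 + (0 - 1*2)*15² + 3*(0 - 1*2)*15)² = (4 + (0 - 2)*225 + 3*(0 - 2)*15)² = (4 - 2*225 + 3*(-2)*15)² = (4 - 450 - 90)² = (-536)² = 287296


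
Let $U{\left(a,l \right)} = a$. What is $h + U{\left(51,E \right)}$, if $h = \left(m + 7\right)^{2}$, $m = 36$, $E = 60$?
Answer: $1900$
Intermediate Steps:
$h = 1849$ ($h = \left(36 + 7\right)^{2} = 43^{2} = 1849$)
$h + U{\left(51,E \right)} = 1849 + 51 = 1900$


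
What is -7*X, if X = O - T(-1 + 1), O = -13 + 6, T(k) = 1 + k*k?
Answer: 56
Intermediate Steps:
T(k) = 1 + k**2
O = -7
X = -8 (X = -7 - (1 + (-1 + 1)**2) = -7 - (1 + 0**2) = -7 - (1 + 0) = -7 - 1*1 = -7 - 1 = -8)
-7*X = -7*(-8) = 56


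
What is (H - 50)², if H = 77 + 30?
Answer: 3249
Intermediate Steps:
H = 107
(H - 50)² = (107 - 50)² = 57² = 3249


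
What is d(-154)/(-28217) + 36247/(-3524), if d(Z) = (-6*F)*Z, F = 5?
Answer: -148437497/14205244 ≈ -10.449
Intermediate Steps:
d(Z) = -30*Z (d(Z) = (-6*5)*Z = -30*Z)
d(-154)/(-28217) + 36247/(-3524) = -30*(-154)/(-28217) + 36247/(-3524) = 4620*(-1/28217) + 36247*(-1/3524) = -660/4031 - 36247/3524 = -148437497/14205244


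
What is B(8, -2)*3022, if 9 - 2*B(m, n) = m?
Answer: 1511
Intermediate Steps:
B(m, n) = 9/2 - m/2
B(8, -2)*3022 = (9/2 - ½*8)*3022 = (9/2 - 4)*3022 = (½)*3022 = 1511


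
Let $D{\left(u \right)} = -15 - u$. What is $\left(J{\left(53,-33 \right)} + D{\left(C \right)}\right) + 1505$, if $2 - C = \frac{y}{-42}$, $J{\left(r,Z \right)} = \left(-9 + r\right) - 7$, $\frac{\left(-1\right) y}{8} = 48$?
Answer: $\frac{10739}{7} \approx 1534.1$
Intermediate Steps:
$y = -384$ ($y = \left(-8\right) 48 = -384$)
$J{\left(r,Z \right)} = -16 + r$
$C = - \frac{50}{7}$ ($C = 2 - - \frac{384}{-42} = 2 - \left(-384\right) \left(- \frac{1}{42}\right) = 2 - \frac{64}{7} = - \frac{50}{7} \approx -7.1429$)
$\left(J{\left(53,-33 \right)} + D{\left(C \right)}\right) + 1505 = \left(\left(-16 + 53\right) - \frac{55}{7}\right) + 1505 = \left(37 + \left(-15 + \frac{50}{7}\right)\right) + 1505 = \left(37 - \frac{55}{7}\right) + 1505 = \frac{204}{7} + 1505 = \frac{10739}{7}$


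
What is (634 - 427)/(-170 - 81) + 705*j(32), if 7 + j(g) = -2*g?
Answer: -12564012/251 ≈ -50056.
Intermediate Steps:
j(g) = -7 - 2*g
(634 - 427)/(-170 - 81) + 705*j(32) = (634 - 427)/(-170 - 81) + 705*(-7 - 2*32) = 207/(-251) + 705*(-7 - 64) = 207*(-1/251) + 705*(-71) = -207/251 - 50055 = -12564012/251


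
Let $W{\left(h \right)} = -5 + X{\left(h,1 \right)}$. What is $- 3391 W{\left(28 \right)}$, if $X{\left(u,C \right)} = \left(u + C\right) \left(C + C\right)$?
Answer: $-179723$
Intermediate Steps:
$X{\left(u,C \right)} = 2 C \left(C + u\right)$ ($X{\left(u,C \right)} = \left(C + u\right) 2 C = 2 C \left(C + u\right)$)
$W{\left(h \right)} = -3 + 2 h$ ($W{\left(h \right)} = -5 + 2 \cdot 1 \left(1 + h\right) = -5 + \left(2 + 2 h\right) = -3 + 2 h$)
$- 3391 W{\left(28 \right)} = - 3391 \left(-3 + 2 \cdot 28\right) = - 3391 \left(-3 + 56\right) = \left(-3391\right) 53 = -179723$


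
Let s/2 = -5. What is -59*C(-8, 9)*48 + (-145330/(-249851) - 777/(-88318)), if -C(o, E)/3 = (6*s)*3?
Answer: -33745600350905873/22066340618 ≈ -1.5293e+6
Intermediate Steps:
s = -10 (s = 2*(-5) = -10)
C(o, E) = 540 (C(o, E) = -3*6*(-10)*3 = -(-180)*3 = -3*(-180) = 540)
-59*C(-8, 9)*48 + (-145330/(-249851) - 777/(-88318)) = -59*540*48 + (-145330/(-249851) - 777/(-88318)) = -31860*48 + (-145330*(-1/249851) - 777*(-1/88318)) = -1529280 + (145330/249851 + 777/88318) = -1529280 + 13029389167/22066340618 = -33745600350905873/22066340618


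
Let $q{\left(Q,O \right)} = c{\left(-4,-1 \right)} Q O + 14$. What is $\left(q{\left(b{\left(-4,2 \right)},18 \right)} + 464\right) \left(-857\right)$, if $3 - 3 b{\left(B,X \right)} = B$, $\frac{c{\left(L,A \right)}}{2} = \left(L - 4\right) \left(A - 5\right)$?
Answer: $-3865070$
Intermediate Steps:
$c{\left(L,A \right)} = 2 \left(-5 + A\right) \left(-4 + L\right)$ ($c{\left(L,A \right)} = 2 \left(L - 4\right) \left(A - 5\right) = 2 \left(-4 + L\right) \left(-5 + A\right) = 2 \left(-5 + A\right) \left(-4 + L\right)$)
$b{\left(B,X \right)} = 1 - \frac{B}{3}$
$q{\left(Q,O \right)} = 14 + 96 O Q$ ($q{\left(Q,O \right)} = \left(40 - -40 - -8 + 2 \left(-1\right) \left(-4\right)\right) Q O + 14 = \left(40 + 40 + 8 + 8\right) Q O + 14 = 96 Q O + 14 = 96 O Q + 14 = 14 + 96 O Q$)
$\left(q{\left(b{\left(-4,2 \right)},18 \right)} + 464\right) \left(-857\right) = \left(\left(14 + 96 \cdot 18 \left(1 - - \frac{4}{3}\right)\right) + 464\right) \left(-857\right) = \left(\left(14 + 96 \cdot 18 \left(1 + \frac{4}{3}\right)\right) + 464\right) \left(-857\right) = \left(\left(14 + 96 \cdot 18 \cdot \frac{7}{3}\right) + 464\right) \left(-857\right) = \left(\left(14 + 4032\right) + 464\right) \left(-857\right) = \left(4046 + 464\right) \left(-857\right) = 4510 \left(-857\right) = -3865070$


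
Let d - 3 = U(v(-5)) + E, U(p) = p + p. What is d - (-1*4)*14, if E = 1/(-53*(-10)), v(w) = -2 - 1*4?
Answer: 24911/530 ≈ 47.002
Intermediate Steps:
v(w) = -6 (v(w) = -2 - 4 = -6)
U(p) = 2*p
E = 1/530 ≈ 0.0018868
d = -4769/530 (d = 3 + (2*(-6) + 1/530) = 3 + (-12 + 1/530) = 3 - 6359/530 = -4769/530 ≈ -8.9981)
d - (-1*4)*14 = -4769/530 - (-1*4)*14 = -4769/530 - (-4)*14 = -4769/530 - 1*(-56) = -4769/530 + 56 = 24911/530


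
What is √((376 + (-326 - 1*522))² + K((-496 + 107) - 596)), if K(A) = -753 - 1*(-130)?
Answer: √222161 ≈ 471.34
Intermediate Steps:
K(A) = -623 (K(A) = -753 + 130 = -623)
√((376 + (-326 - 1*522))² + K((-496 + 107) - 596)) = √((376 + (-326 - 1*522))² - 623) = √((376 + (-326 - 522))² - 623) = √((376 - 848)² - 623) = √((-472)² - 623) = √(222784 - 623) = √222161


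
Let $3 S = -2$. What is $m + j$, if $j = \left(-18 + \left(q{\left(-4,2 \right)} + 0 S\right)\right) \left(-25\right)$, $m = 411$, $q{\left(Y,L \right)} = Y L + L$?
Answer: $1011$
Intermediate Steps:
$q{\left(Y,L \right)} = L + L Y$ ($q{\left(Y,L \right)} = L Y + L = L + L Y$)
$S = - \frac{2}{3}$ ($S = \frac{1}{3} \left(-2\right) = - \frac{2}{3} \approx -0.66667$)
$j = 600$ ($j = \left(-18 + \left(2 \left(1 - 4\right) + 0 \left(- \frac{2}{3}\right)\right)\right) \left(-25\right) = \left(-18 + \left(2 \left(-3\right) + 0\right)\right) \left(-25\right) = \left(-18 + \left(-6 + 0\right)\right) \left(-25\right) = \left(-18 - 6\right) \left(-25\right) = \left(-24\right) \left(-25\right) = 600$)
$m + j = 411 + 600 = 1011$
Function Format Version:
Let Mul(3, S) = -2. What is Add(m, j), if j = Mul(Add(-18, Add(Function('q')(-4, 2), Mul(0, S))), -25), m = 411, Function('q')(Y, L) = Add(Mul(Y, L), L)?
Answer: 1011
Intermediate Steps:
Function('q')(Y, L) = Add(L, Mul(L, Y)) (Function('q')(Y, L) = Add(Mul(L, Y), L) = Add(L, Mul(L, Y)))
S = Rational(-2, 3) (S = Mul(Rational(1, 3), -2) = Rational(-2, 3) ≈ -0.66667)
j = 600 (j = Mul(Add(-18, Add(Mul(2, Add(1, -4)), Mul(0, Rational(-2, 3)))), -25) = Mul(Add(-18, Add(Mul(2, -3), 0)), -25) = Mul(Add(-18, Add(-6, 0)), -25) = Mul(Add(-18, -6), -25) = Mul(-24, -25) = 600)
Add(m, j) = Add(411, 600) = 1011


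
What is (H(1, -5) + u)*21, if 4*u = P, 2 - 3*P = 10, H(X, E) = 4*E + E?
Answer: -539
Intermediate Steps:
H(X, E) = 5*E
P = -8/3 (P = 2/3 - 1/3*10 = 2/3 - 10/3 = -8/3 ≈ -2.6667)
u = -2/3 (u = (1/4)*(-8/3) = -2/3 ≈ -0.66667)
(H(1, -5) + u)*21 = (5*(-5) - 2/3)*21 = (-25 - 2/3)*21 = -77/3*21 = -539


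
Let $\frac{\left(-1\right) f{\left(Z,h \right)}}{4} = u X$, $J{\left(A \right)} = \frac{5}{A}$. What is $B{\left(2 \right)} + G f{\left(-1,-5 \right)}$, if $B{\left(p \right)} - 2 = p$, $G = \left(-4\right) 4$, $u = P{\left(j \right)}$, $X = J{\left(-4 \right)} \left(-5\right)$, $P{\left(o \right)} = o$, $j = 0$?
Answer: $4$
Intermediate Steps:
$X = \frac{25}{4}$ ($X = \frac{5}{-4} \left(-5\right) = 5 \left(- \frac{1}{4}\right) \left(-5\right) = \left(- \frac{5}{4}\right) \left(-5\right) = \frac{25}{4} \approx 6.25$)
$u = 0$
$G = -16$
$B{\left(p \right)} = 2 + p$
$f{\left(Z,h \right)} = 0$ ($f{\left(Z,h \right)} = - 4 \cdot 0 \cdot \frac{25}{4} = \left(-4\right) 0 = 0$)
$B{\left(2 \right)} + G f{\left(-1,-5 \right)} = \left(2 + 2\right) - 0 = 4 + 0 = 4$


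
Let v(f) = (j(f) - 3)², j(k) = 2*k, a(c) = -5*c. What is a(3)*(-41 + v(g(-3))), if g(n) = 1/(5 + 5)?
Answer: 2487/5 ≈ 497.40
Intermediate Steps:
g(n) = ⅒ (g(n) = 1/10 = ⅒)
v(f) = (-3 + 2*f)² (v(f) = (2*f - 3)² = (-3 + 2*f)²)
a(3)*(-41 + v(g(-3))) = (-5*3)*(-41 + (-3 + 2*(⅒))²) = -15*(-41 + (-3 + ⅕)²) = -15*(-41 + (-14/5)²) = -15*(-41 + 196/25) = -15*(-829/25) = 2487/5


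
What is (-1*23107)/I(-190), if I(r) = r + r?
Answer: 23107/380 ≈ 60.808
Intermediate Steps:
I(r) = 2*r
(-1*23107)/I(-190) = (-1*23107)/((2*(-190))) = -23107/(-380) = -23107*(-1/380) = 23107/380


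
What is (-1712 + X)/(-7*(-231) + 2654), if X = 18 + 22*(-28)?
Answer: -2310/4271 ≈ -0.54086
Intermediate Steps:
X = -598 (X = 18 - 616 = -598)
(-1712 + X)/(-7*(-231) + 2654) = (-1712 - 598)/(-7*(-231) + 2654) = -2310/(1617 + 2654) = -2310/4271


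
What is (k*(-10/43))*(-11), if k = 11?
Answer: 1210/43 ≈ 28.140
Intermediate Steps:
(k*(-10/43))*(-11) = (11*(-10/43))*(-11) = -110/43*(-11) = 1210/43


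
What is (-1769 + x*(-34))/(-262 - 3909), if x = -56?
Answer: -135/4171 ≈ -0.032366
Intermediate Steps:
(-1769 + x*(-34))/(-262 - 3909) = (-1769 - 56*(-34))/(-262 - 3909) = (-1769 + 1904)/(-4171) = 135*(-1/4171) = -135/4171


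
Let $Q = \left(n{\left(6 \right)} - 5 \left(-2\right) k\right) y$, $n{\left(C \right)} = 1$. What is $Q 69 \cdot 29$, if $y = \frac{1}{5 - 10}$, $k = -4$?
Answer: $\frac{78039}{5} \approx 15608.0$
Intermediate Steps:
$y = - \frac{1}{5}$ ($y = \frac{1}{-5} = - \frac{1}{5} \approx -0.2$)
$Q = \frac{39}{5}$ ($Q = \left(1 - 5 \left(-2\right) \left(-4\right)\right) \left(- \frac{1}{5}\right) = \left(1 - \left(-10\right) \left(-4\right)\right) \left(- \frac{1}{5}\right) = \left(1 - 40\right) \left(- \frac{1}{5}\right) = \left(-39\right) \left(- \frac{1}{5}\right) = \frac{39}{5} \approx 7.8$)
$Q 69 \cdot 29 = \frac{39 \cdot 69 \cdot 29}{5} = \frac{39}{5} \cdot 2001 = \frac{78039}{5}$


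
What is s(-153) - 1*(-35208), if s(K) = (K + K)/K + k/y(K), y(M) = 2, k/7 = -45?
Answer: 70105/2 ≈ 35053.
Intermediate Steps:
k = -315 (k = 7*(-45) = -315)
s(K) = -311/2 (s(K) = (K + K)/K - 315/2 = (2*K)/K - 315*½ = 2 - 315/2 = -311/2)
s(-153) - 1*(-35208) = -311/2 - 1*(-35208) = -311/2 + 35208 = 70105/2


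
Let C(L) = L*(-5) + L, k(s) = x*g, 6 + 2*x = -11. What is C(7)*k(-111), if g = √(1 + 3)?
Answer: 476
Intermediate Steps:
g = 2 (g = √4 = 2)
x = -17/2 (x = -3 + (½)*(-11) = -3 - 11/2 = -17/2 ≈ -8.5000)
k(s) = -17 (k(s) = -17/2*2 = -17)
C(L) = -4*L (C(L) = -5*L + L = -4*L)
C(7)*k(-111) = -4*7*(-17) = -28*(-17) = 476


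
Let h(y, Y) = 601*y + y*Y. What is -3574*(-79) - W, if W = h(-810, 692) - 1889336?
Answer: 3219012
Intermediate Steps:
h(y, Y) = 601*y + Y*y
W = -2936666 (W = -810*(601 + 692) - 1889336 = -810*1293 - 1889336 = -1047330 - 1889336 = -2936666)
-3574*(-79) - W = -3574*(-79) - 1*(-2936666) = 282346 + 2936666 = 3219012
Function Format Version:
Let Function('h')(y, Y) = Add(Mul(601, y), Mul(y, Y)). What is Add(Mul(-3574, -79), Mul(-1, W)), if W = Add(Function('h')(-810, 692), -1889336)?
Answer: 3219012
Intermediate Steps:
Function('h')(y, Y) = Add(Mul(601, y), Mul(Y, y))
W = -2936666 (W = Add(Mul(-810, Add(601, 692)), -1889336) = Add(Mul(-810, 1293), -1889336) = Add(-1047330, -1889336) = -2936666)
Add(Mul(-3574, -79), Mul(-1, W)) = Add(Mul(-3574, -79), Mul(-1, -2936666)) = Add(282346, 2936666) = 3219012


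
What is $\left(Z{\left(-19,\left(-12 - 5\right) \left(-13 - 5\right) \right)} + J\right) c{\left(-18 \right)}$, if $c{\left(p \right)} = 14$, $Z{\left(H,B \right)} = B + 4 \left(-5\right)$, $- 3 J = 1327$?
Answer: $- \frac{6566}{3} \approx -2188.7$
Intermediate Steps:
$J = - \frac{1327}{3}$ ($J = \left(- \frac{1}{3}\right) 1327 = - \frac{1327}{3} \approx -442.33$)
$Z{\left(H,B \right)} = -20 + B$ ($Z{\left(H,B \right)} = B - 20 = -20 + B$)
$\left(Z{\left(-19,\left(-12 - 5\right) \left(-13 - 5\right) \right)} + J\right) c{\left(-18 \right)} = \left(\left(-20 + \left(-12 - 5\right) \left(-13 - 5\right)\right) - \frac{1327}{3}\right) 14 = \left(\left(-20 - -306\right) - \frac{1327}{3}\right) 14 = \left(\left(-20 + 306\right) - \frac{1327}{3}\right) 14 = \left(286 - \frac{1327}{3}\right) 14 = \left(- \frac{469}{3}\right) 14 = - \frac{6566}{3}$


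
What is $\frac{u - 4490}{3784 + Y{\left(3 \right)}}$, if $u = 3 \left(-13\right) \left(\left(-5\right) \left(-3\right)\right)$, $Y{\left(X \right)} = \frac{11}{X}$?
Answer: $- \frac{15225}{11363} \approx -1.3399$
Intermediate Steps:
$u = -585$ ($u = \left(-39\right) 15 = -585$)
$\frac{u - 4490}{3784 + Y{\left(3 \right)}} = \frac{-585 - 4490}{3784 + \frac{11}{3}} = - \frac{5075}{3784 + 11 \cdot \frac{1}{3}} = - \frac{5075}{3784 + \frac{11}{3}} = - \frac{5075}{\frac{11363}{3}} = \left(-5075\right) \frac{3}{11363} = - \frac{15225}{11363}$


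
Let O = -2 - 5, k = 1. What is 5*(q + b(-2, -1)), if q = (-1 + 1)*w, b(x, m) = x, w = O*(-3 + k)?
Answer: -10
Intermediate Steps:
O = -7
w = 14 (w = -7*(-3 + 1) = -7*(-2) = 14)
q = 0 (q = (-1 + 1)*14 = 0*14 = 0)
5*(q + b(-2, -1)) = 5*(0 - 2) = 5*(-2) = -10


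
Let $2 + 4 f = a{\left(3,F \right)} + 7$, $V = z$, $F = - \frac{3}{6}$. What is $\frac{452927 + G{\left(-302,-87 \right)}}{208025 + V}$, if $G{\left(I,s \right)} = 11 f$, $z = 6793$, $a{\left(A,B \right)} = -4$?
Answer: $\frac{1811719}{859272} \approx 2.1084$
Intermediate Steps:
$F = - \frac{1}{2}$ ($F = \left(-3\right) \frac{1}{6} = - \frac{1}{2} \approx -0.5$)
$V = 6793$
$f = \frac{1}{4}$ ($f = - \frac{1}{2} + \frac{-4 + 7}{4} = - \frac{1}{2} + \frac{1}{4} \cdot 3 = - \frac{1}{2} + \frac{3}{4} = \frac{1}{4} \approx 0.25$)
$G{\left(I,s \right)} = \frac{11}{4}$ ($G{\left(I,s \right)} = 11 \cdot \frac{1}{4} = \frac{11}{4}$)
$\frac{452927 + G{\left(-302,-87 \right)}}{208025 + V} = \frac{452927 + \frac{11}{4}}{208025 + 6793} = \frac{1811719}{4 \cdot 214818} = \frac{1811719}{4} \cdot \frac{1}{214818} = \frac{1811719}{859272}$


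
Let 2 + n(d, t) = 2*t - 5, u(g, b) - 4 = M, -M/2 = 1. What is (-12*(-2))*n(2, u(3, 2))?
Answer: -72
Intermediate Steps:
M = -2 (M = -2*1 = -2)
u(g, b) = 2 (u(g, b) = 4 - 2 = 2)
n(d, t) = -7 + 2*t (n(d, t) = -2 + (2*t - 5) = -2 + (-5 + 2*t) = -7 + 2*t)
(-12*(-2))*n(2, u(3, 2)) = (-12*(-2))*(-7 + 2*2) = 24*(-7 + 4) = 24*(-3) = -72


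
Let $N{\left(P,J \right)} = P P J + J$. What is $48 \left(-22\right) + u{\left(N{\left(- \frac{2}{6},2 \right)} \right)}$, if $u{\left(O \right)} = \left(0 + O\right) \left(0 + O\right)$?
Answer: $- \frac{85136}{81} \approx -1051.1$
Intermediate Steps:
$N{\left(P,J \right)} = J + J P^{2}$ ($N{\left(P,J \right)} = P^{2} J + J = J P^{2} + J = J + J P^{2}$)
$u{\left(O \right)} = O^{2}$ ($u{\left(O \right)} = O O = O^{2}$)
$48 \left(-22\right) + u{\left(N{\left(- \frac{2}{6},2 \right)} \right)} = 48 \left(-22\right) + \left(2 \left(1 + \left(- \frac{2}{6}\right)^{2}\right)\right)^{2} = -1056 + \left(2 \left(1 + \left(\left(-2\right) \frac{1}{6}\right)^{2}\right)\right)^{2} = -1056 + \left(2 \left(1 + \left(- \frac{1}{3}\right)^{2}\right)\right)^{2} = -1056 + \left(2 \left(1 + \frac{1}{9}\right)\right)^{2} = -1056 + \left(2 \cdot \frac{10}{9}\right)^{2} = -1056 + \left(\frac{20}{9}\right)^{2} = -1056 + \frac{400}{81} = - \frac{85136}{81}$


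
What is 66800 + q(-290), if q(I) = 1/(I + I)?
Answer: 38743999/580 ≈ 66800.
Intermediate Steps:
q(I) = 1/(2*I)
66800 + q(-290) = 66800 + (½)/(-290) = 66800 + (½)*(-1/290) = 66800 - 1/580 = 38743999/580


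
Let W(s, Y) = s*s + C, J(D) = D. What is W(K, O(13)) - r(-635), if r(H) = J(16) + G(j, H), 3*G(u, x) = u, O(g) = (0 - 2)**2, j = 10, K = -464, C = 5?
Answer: 645845/3 ≈ 2.1528e+5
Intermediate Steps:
O(g) = 4 (O(g) = (-2)**2 = 4)
G(u, x) = u/3
W(s, Y) = 5 + s**2 (W(s, Y) = s*s + 5 = s**2 + 5 = 5 + s**2)
r(H) = 58/3 (r(H) = 16 + (1/3)*10 = 16 + 10/3 = 58/3)
W(K, O(13)) - r(-635) = (5 + (-464)**2) - 1*58/3 = (5 + 215296) - 58/3 = 215301 - 58/3 = 645845/3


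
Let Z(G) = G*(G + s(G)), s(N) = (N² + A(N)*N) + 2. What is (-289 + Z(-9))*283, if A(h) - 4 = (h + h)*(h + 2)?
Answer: 2709725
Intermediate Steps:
A(h) = 4 + 2*h*(2 + h) (A(h) = 4 + (h + h)*(h + 2) = 4 + (2*h)*(2 + h) = 4 + 2*h*(2 + h))
s(N) = 2 + N² + N*(4 + 2*N² + 4*N) (s(N) = (N² + (4 + 2*N² + 4*N)*N) + 2 = (N² + N*(4 + 2*N² + 4*N)) + 2 = 2 + N² + N*(4 + 2*N² + 4*N))
Z(G) = G*(2 + 2*G³ + 5*G + 5*G²) (Z(G) = G*(G + (2 + 2*G³ + 4*G + 5*G²)) = G*(2 + 2*G³ + 5*G + 5*G²))
(-289 + Z(-9))*283 = (-289 - 9*(2 + 2*(-9)³ + 5*(-9) + 5*(-9)²))*283 = (-289 - 9*(2 + 2*(-729) - 45 + 5*81))*283 = (-289 - 9*(2 - 1458 - 45 + 405))*283 = (-289 - 9*(-1096))*283 = (-289 + 9864)*283 = 9575*283 = 2709725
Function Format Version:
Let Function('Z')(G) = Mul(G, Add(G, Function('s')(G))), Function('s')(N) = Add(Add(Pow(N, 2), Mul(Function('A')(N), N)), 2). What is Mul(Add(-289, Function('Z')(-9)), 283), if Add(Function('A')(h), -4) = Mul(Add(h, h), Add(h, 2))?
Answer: 2709725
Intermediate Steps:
Function('A')(h) = Add(4, Mul(2, h, Add(2, h))) (Function('A')(h) = Add(4, Mul(Add(h, h), Add(h, 2))) = Add(4, Mul(Mul(2, h), Add(2, h))) = Add(4, Mul(2, h, Add(2, h))))
Function('s')(N) = Add(2, Pow(N, 2), Mul(N, Add(4, Mul(2, Pow(N, 2)), Mul(4, N)))) (Function('s')(N) = Add(Add(Pow(N, 2), Mul(Add(4, Mul(2, Pow(N, 2)), Mul(4, N)), N)), 2) = Add(Add(Pow(N, 2), Mul(N, Add(4, Mul(2, Pow(N, 2)), Mul(4, N)))), 2) = Add(2, Pow(N, 2), Mul(N, Add(4, Mul(2, Pow(N, 2)), Mul(4, N)))))
Function('Z')(G) = Mul(G, Add(2, Mul(2, Pow(G, 3)), Mul(5, G), Mul(5, Pow(G, 2)))) (Function('Z')(G) = Mul(G, Add(G, Add(2, Mul(2, Pow(G, 3)), Mul(4, G), Mul(5, Pow(G, 2))))) = Mul(G, Add(2, Mul(2, Pow(G, 3)), Mul(5, G), Mul(5, Pow(G, 2)))))
Mul(Add(-289, Function('Z')(-9)), 283) = Mul(Add(-289, Mul(-9, Add(2, Mul(2, Pow(-9, 3)), Mul(5, -9), Mul(5, Pow(-9, 2))))), 283) = Mul(Add(-289, Mul(-9, Add(2, Mul(2, -729), -45, Mul(5, 81)))), 283) = Mul(Add(-289, Mul(-9, Add(2, -1458, -45, 405))), 283) = Mul(Add(-289, Mul(-9, -1096)), 283) = Mul(Add(-289, 9864), 283) = Mul(9575, 283) = 2709725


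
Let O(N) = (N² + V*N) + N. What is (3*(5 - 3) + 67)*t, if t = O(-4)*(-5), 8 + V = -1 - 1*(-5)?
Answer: -10220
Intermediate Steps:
V = -4 (V = -8 + (-1 - 1*(-5)) = -8 + (-1 + 5) = -8 + 4 = -4)
O(N) = N² - 3*N (O(N) = (N² - 4*N) + N = N² - 3*N)
t = -140 (t = -4*(-3 - 4)*(-5) = -4*(-7)*(-5) = 28*(-5) = -140)
(3*(5 - 3) + 67)*t = (3*(5 - 3) + 67)*(-140) = (3*2 + 67)*(-140) = (6 + 67)*(-140) = 73*(-140) = -10220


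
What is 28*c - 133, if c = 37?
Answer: 903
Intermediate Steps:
28*c - 133 = 28*37 - 133 = 1036 - 133 = 903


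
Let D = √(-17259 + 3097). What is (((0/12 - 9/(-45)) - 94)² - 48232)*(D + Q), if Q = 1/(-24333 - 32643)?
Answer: 328613/474800 - 985839*I*√14162/25 ≈ 0.69211 - 4.6928e+6*I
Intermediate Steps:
Q = -1/56976 (Q = 1/(-56976) = -1/56976 ≈ -1.7551e-5)
D = I*√14162 (D = √(-14162) = I*√14162 ≈ 119.0*I)
(((0/12 - 9/(-45)) - 94)² - 48232)*(D + Q) = (((0/12 - 9/(-45)) - 94)² - 48232)*(I*√14162 - 1/56976) = (((0*(1/12) - 9*(-1/45)) - 94)² - 48232)*(-1/56976 + I*√14162) = (((0 + ⅕) - 94)² - 48232)*(-1/56976 + I*√14162) = ((⅕ - 94)² - 48232)*(-1/56976 + I*√14162) = ((-469/5)² - 48232)*(-1/56976 + I*√14162) = (219961/25 - 48232)*(-1/56976 + I*√14162) = -985839*(-1/56976 + I*√14162)/25 = 328613/474800 - 985839*I*√14162/25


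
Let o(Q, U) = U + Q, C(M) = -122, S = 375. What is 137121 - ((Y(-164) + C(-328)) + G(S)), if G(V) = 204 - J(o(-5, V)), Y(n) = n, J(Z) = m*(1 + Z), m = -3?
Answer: 136090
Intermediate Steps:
o(Q, U) = Q + U
J(Z) = -3 - 3*Z (J(Z) = -3*(1 + Z) = -3 - 3*Z)
G(V) = 192 + 3*V (G(V) = 204 - (-3 - 3*(-5 + V)) = 204 - (-3 + (15 - 3*V)) = 204 - (12 - 3*V) = 204 + (-12 + 3*V) = 192 + 3*V)
137121 - ((Y(-164) + C(-328)) + G(S)) = 137121 - ((-164 - 122) + (192 + 3*375)) = 137121 - (-286 + (192 + 1125)) = 137121 - (-286 + 1317) = 137121 - 1*1031 = 137121 - 1031 = 136090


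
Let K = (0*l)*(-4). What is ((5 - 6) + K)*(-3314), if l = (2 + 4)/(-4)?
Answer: 3314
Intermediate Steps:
l = -3/2 (l = 6*(-1/4) = -3/2 ≈ -1.5000)
K = 0 (K = (0*(-3/2))*(-4) = 0*(-4) = 0)
((5 - 6) + K)*(-3314) = ((5 - 6) + 0)*(-3314) = (-1 + 0)*(-3314) = -1*(-3314) = 3314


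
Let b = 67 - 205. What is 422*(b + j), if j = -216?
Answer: -149388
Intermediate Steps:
b = -138
422*(b + j) = 422*(-138 - 216) = 422*(-354) = -149388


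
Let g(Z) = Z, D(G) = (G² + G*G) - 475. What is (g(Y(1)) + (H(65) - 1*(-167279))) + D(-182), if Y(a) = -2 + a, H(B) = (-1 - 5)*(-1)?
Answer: 233057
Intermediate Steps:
H(B) = 6 (H(B) = -6*(-1) = 6)
D(G) = -475 + 2*G² (D(G) = (G² + G²) - 475 = 2*G² - 475 = -475 + 2*G²)
(g(Y(1)) + (H(65) - 1*(-167279))) + D(-182) = ((-2 + 1) + (6 - 1*(-167279))) + (-475 + 2*(-182)²) = (-1 + (6 + 167279)) + (-475 + 2*33124) = (-1 + 167285) + (-475 + 66248) = 167284 + 65773 = 233057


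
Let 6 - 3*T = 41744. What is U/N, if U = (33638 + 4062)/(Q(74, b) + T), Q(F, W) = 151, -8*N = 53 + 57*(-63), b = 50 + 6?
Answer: -3120/503677 ≈ -0.0061944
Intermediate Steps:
b = 56
T = -41738/3 (T = 2 - ⅓*41744 = 2 - 41744/3 = -41738/3 ≈ -13913.)
N = 1769/4 (N = -(53 + 57*(-63))/8 = -(53 - 3591)/8 = -⅛*(-3538) = 1769/4 ≈ 442.25)
U = -22620/8257 (U = (33638 + 4062)/(151 - 41738/3) = 37700/(-41285/3) = 37700*(-3/41285) = -22620/8257 ≈ -2.7395)
U/N = -22620/(8257*1769/4) = -22620/8257*4/1769 = -3120/503677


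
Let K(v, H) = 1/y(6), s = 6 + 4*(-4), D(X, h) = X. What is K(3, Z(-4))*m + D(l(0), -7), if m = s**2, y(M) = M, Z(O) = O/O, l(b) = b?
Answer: 50/3 ≈ 16.667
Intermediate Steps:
Z(O) = 1
s = -10 (s = 6 - 16 = -10)
m = 100 (m = (-10)**2 = 100)
K(v, H) = 1/6
K(3, Z(-4))*m + D(l(0), -7) = (1/6)*100 + 0 = 50/3 + 0 = 50/3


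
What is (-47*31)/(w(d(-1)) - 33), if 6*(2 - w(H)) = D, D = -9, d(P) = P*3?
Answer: 2914/59 ≈ 49.390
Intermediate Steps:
d(P) = 3*P
w(H) = 7/2 (w(H) = 2 - 1/6*(-9) = 2 + 3/2 = 7/2)
(-47*31)/(w(d(-1)) - 33) = (-47*31)/(7/2 - 33) = -1457/(-59/2) = -1457*(-2/59) = 2914/59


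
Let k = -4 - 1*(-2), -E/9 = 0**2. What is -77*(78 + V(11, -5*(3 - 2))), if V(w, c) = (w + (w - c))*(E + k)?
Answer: -1848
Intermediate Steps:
E = 0 (E = -9*0**2 = -9*0 = 0)
k = -2 (k = -4 + 2 = -2)
V(w, c) = -4*w + 2*c (V(w, c) = (w + (w - c))*(0 - 2) = (-c + 2*w)*(-2) = -4*w + 2*c)
-77*(78 + V(11, -5*(3 - 2))) = -77*(78 + (-4*11 + 2*(-5*(3 - 2)))) = -77*(78 + (-44 + 2*(-5*1))) = -77*(78 + (-44 + 2*(-5))) = -77*(78 + (-44 - 10)) = -77*(78 - 54) = -77*24 = -1848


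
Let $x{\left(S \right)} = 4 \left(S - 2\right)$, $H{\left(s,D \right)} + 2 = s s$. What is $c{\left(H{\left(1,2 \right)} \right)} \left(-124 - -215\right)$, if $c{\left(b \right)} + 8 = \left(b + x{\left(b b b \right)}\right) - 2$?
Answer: $-2093$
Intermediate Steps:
$H{\left(s,D \right)} = -2 + s^{2}$ ($H{\left(s,D \right)} = -2 + s s = -2 + s^{2}$)
$x{\left(S \right)} = -8 + 4 S$ ($x{\left(S \right)} = 4 \left(-2 + S\right) = -8 + 4 S$)
$c{\left(b \right)} = -18 + b + 4 b^{3}$ ($c{\left(b \right)} = -8 - \left(10 - b - 4 b b b\right) = -8 - \left(10 - b - 4 b^{2} b\right) = -8 - \left(10 - b - 4 b^{3}\right) = -8 + \left(-10 + b + 4 b^{3}\right) = -18 + b + 4 b^{3}$)
$c{\left(H{\left(1,2 \right)} \right)} \left(-124 - -215\right) = \left(-18 - \left(2 - 1^{2}\right) + 4 \left(-2 + 1^{2}\right)^{3}\right) \left(-124 - -215\right) = \left(-18 + \left(-2 + 1\right) + 4 \left(-2 + 1\right)^{3}\right) \left(-124 + 215\right) = \left(-18 - 1 + 4 \left(-1\right)^{3}\right) 91 = \left(-18 - 1 + 4 \left(-1\right)\right) 91 = \left(-18 - 1 - 4\right) 91 = \left(-23\right) 91 = -2093$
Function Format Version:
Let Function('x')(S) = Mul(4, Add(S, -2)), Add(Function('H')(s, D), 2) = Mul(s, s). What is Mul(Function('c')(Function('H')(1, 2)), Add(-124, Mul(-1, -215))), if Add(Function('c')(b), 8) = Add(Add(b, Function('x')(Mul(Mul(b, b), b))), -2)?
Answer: -2093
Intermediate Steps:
Function('H')(s, D) = Add(-2, Pow(s, 2)) (Function('H')(s, D) = Add(-2, Mul(s, s)) = Add(-2, Pow(s, 2)))
Function('x')(S) = Add(-8, Mul(4, S)) (Function('x')(S) = Mul(4, Add(-2, S)) = Add(-8, Mul(4, S)))
Function('c')(b) = Add(-18, b, Mul(4, Pow(b, 3))) (Function('c')(b) = Add(-8, Add(Add(b, Add(-8, Mul(4, Mul(Mul(b, b), b)))), -2)) = Add(-8, Add(Add(b, Add(-8, Mul(4, Mul(Pow(b, 2), b)))), -2)) = Add(-8, Add(Add(b, Add(-8, Mul(4, Pow(b, 3)))), -2)) = Add(-8, Add(Add(-8, b, Mul(4, Pow(b, 3))), -2)) = Add(-8, Add(-10, b, Mul(4, Pow(b, 3)))) = Add(-18, b, Mul(4, Pow(b, 3))))
Mul(Function('c')(Function('H')(1, 2)), Add(-124, Mul(-1, -215))) = Mul(Add(-18, Add(-2, Pow(1, 2)), Mul(4, Pow(Add(-2, Pow(1, 2)), 3))), Add(-124, Mul(-1, -215))) = Mul(Add(-18, Add(-2, 1), Mul(4, Pow(Add(-2, 1), 3))), Add(-124, 215)) = Mul(Add(-18, -1, Mul(4, Pow(-1, 3))), 91) = Mul(Add(-18, -1, Mul(4, -1)), 91) = Mul(Add(-18, -1, -4), 91) = Mul(-23, 91) = -2093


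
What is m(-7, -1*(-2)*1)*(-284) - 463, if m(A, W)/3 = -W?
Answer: 1241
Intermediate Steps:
m(A, W) = -3*W (m(A, W) = 3*(-W) = -3*W)
m(-7, -1*(-2)*1)*(-284) - 463 = -3*(-1*(-2))*(-284) - 463 = -6*(-284) - 463 = 1704 - 463 = 1241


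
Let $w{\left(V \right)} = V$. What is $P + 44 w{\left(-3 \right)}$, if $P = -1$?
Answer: $-133$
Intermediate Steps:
$P + 44 w{\left(-3 \right)} = -1 + 44 \left(-3\right) = -1 - 132 = -133$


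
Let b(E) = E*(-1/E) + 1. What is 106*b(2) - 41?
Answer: -41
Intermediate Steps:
b(E) = 0 (b(E) = -1 + 1 = 0)
106*b(2) - 41 = 106*0 - 41 = 0 - 41 = -41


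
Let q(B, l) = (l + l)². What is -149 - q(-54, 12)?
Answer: -725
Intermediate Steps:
q(B, l) = 4*l² (q(B, l) = (2*l)² = 4*l²)
-149 - q(-54, 12) = -149 - 4*12² = -149 - 4*144 = -149 - 1*576 = -149 - 576 = -725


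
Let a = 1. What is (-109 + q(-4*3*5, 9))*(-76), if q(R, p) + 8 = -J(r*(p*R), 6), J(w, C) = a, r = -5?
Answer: 8968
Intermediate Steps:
J(w, C) = 1
q(R, p) = -9 (q(R, p) = -8 - 1*1 = -8 - 1 = -9)
(-109 + q(-4*3*5, 9))*(-76) = (-109 - 9)*(-76) = -118*(-76) = 8968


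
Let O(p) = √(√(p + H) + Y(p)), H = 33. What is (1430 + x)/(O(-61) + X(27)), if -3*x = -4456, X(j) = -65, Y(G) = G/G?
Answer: -8746/(3*(65 - √(1 + 2*I*√7))) ≈ -46.094 - 1.0797*I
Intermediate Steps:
Y(G) = 1
x = 4456/3 (x = -⅓*(-4456) = 4456/3 ≈ 1485.3)
O(p) = √(1 + √(33 + p)) (O(p) = √(√(p + 33) + 1) = √(√(33 + p) + 1) = √(1 + √(33 + p)))
(1430 + x)/(O(-61) + X(27)) = (1430 + 4456/3)/(√(1 + √(33 - 61)) - 65) = 8746/(3*(√(1 + √(-28)) - 65)) = 8746/(3*(√(1 + 2*I*√7) - 65)) = 8746/(3*(-65 + √(1 + 2*I*√7)))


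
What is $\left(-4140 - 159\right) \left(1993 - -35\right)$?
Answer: $-8718372$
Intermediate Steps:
$\left(-4140 - 159\right) \left(1993 - -35\right) = - 4299 \left(1993 + 35\right) = \left(-4299\right) 2028 = -8718372$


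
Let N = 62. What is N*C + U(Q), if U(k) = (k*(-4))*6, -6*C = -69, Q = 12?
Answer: 425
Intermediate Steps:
C = 23/2 (C = -⅙*(-69) = 23/2 ≈ 11.500)
U(k) = -24*k (U(k) = -4*k*6 = -24*k)
N*C + U(Q) = 62*(23/2) - 24*12 = 713 - 288 = 425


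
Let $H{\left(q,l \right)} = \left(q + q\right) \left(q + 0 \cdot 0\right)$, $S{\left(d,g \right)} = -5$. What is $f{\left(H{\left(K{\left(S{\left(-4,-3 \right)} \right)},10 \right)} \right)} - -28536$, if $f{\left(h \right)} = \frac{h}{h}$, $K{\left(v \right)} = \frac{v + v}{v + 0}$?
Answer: $28537$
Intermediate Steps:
$K{\left(v \right)} = 2$ ($K{\left(v \right)} = \frac{2 v}{v} = 2$)
$H{\left(q,l \right)} = 2 q^{2}$ ($H{\left(q,l \right)} = 2 q \left(q + 0\right) = 2 q q = 2 q^{2}$)
$f{\left(h \right)} = 1$
$f{\left(H{\left(K{\left(S{\left(-4,-3 \right)} \right)},10 \right)} \right)} - -28536 = 1 - -28536 = 1 + 28536 = 28537$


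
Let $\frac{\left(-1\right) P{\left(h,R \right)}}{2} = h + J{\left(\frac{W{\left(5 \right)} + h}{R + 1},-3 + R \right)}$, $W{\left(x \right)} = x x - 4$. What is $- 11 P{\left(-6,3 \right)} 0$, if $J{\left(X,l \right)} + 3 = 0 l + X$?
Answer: $0$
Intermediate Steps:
$W{\left(x \right)} = -4 + x^{2}$ ($W{\left(x \right)} = x^{2} - 4 = -4 + x^{2}$)
$J{\left(X,l \right)} = -3 + X$ ($J{\left(X,l \right)} = -3 + \left(0 l + X\right) = -3 + \left(0 + X\right) = -3 + X$)
$P{\left(h,R \right)} = 6 - 2 h - \frac{2 \left(21 + h\right)}{1 + R}$ ($P{\left(h,R \right)} = - 2 \left(h - \left(3 - \frac{\left(-4 + 5^{2}\right) + h}{R + 1}\right)\right) = - 2 \left(h - \left(3 - \frac{\left(-4 + 25\right) + h}{1 + R}\right)\right) = - 2 \left(h - \left(3 - \frac{21 + h}{1 + R}\right)\right) = - 2 \left(-3 + h + \frac{21 + h}{1 + R}\right) = 6 - 2 h - \frac{2 \left(21 + h\right)}{1 + R}$)
$- 11 P{\left(-6,3 \right)} 0 = - 11 \frac{2 \left(-21 - -6 + \left(1 + 3\right) \left(3 - -6\right)\right)}{1 + 3} \cdot 0 = - 11 \frac{2 \left(-21 + 6 + 4 \left(3 + 6\right)\right)}{4} \cdot 0 = - 11 \cdot 2 \cdot \frac{1}{4} \left(-21 + 6 + 4 \cdot 9\right) 0 = - 11 \cdot 2 \cdot \frac{1}{4} \left(-21 + 6 + 36\right) 0 = - 11 \cdot 2 \cdot \frac{1}{4} \cdot 21 \cdot 0 = \left(-11\right) \frac{21}{2} \cdot 0 = \left(- \frac{231}{2}\right) 0 = 0$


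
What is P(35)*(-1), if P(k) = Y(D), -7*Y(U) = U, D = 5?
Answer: 5/7 ≈ 0.71429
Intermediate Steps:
Y(U) = -U/7
P(k) = -5/7 (P(k) = -1/7*5 = -5/7)
P(35)*(-1) = -5/7*(-1) = 5/7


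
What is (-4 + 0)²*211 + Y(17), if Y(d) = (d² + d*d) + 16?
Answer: 3970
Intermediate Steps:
Y(d) = 16 + 2*d² (Y(d) = (d² + d²) + 16 = 2*d² + 16 = 16 + 2*d²)
(-4 + 0)²*211 + Y(17) = (-4 + 0)²*211 + (16 + 2*17²) = (-4)²*211 + (16 + 2*289) = 16*211 + (16 + 578) = 3376 + 594 = 3970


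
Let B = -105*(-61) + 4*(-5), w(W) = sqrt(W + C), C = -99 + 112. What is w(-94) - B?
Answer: -6385 + 9*I ≈ -6385.0 + 9.0*I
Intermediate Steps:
C = 13
w(W) = sqrt(13 + W) (w(W) = sqrt(W + 13) = sqrt(13 + W))
B = 6385 (B = 6405 - 20 = 6385)
w(-94) - B = sqrt(13 - 94) - 1*6385 = sqrt(-81) - 6385 = 9*I - 6385 = -6385 + 9*I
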